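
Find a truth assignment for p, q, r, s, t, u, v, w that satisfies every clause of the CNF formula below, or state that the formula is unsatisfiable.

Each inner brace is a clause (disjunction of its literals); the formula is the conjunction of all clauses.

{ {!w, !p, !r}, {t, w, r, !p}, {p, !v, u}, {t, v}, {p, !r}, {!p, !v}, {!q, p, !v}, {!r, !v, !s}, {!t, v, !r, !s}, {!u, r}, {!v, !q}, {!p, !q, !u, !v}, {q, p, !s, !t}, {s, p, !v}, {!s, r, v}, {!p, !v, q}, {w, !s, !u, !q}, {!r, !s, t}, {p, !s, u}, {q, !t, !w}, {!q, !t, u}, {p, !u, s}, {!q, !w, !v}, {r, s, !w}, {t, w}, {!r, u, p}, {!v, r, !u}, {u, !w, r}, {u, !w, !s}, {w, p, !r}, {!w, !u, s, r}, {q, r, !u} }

Branch on t: set t = true.
Branch on p: set p = true.
From the singleton clause (!v), v = false.
Branch on w: set w = false.
Branch on r: set r = false.
From the singleton clause (!u), u = false.
From the singleton clause (!s), s = false.
From the singleton clause (!q), q = false.
Every clause now holds.

p ↦ true, q ↦ false, r ↦ false, s ↦ false, t ↦ true, u ↦ false, v ↦ false, w ↦ false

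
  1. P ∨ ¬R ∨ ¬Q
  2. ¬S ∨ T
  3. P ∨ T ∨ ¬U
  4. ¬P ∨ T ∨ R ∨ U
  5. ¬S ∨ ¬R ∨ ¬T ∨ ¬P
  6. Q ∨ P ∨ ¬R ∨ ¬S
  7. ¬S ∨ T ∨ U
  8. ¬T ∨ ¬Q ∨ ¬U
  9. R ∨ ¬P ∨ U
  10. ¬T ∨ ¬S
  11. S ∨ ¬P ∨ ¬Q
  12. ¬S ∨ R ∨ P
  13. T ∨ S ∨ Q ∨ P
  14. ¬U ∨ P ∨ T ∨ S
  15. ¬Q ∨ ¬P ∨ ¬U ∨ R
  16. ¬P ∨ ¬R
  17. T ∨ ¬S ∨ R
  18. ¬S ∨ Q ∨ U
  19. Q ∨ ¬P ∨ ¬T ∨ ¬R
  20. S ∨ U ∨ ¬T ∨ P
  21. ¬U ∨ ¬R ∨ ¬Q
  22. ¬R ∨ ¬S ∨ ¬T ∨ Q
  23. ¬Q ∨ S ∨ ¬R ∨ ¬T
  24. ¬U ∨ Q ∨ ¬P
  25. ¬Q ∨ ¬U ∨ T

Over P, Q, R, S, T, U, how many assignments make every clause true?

3

There are 2^6 = 64 truth assignments over (P, Q, R, S, T, U).
Split on T. With T = True, the clauses containing T are satisfied and ¬T drops from the rest; 2 of the 2^5 = 32 assignments to the other variables satisfy what remains.
With T = False, by the same count on the reduced clause set, 1 assignment works.
Total: 2 + 1 = 3.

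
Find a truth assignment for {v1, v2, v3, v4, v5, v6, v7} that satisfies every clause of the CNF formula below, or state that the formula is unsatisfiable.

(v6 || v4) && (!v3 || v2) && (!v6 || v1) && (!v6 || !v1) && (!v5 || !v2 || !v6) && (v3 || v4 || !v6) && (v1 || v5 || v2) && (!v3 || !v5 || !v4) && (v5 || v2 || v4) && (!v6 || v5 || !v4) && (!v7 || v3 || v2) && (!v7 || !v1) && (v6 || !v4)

UNSATISFIABLE

Suppose v6 = true.
From the singleton clause (v1), v1 = true.
Now (!v1) is unsatisfied and unit — conflict.
So v6 must be the other value — set v6 = false.
From the singleton clause (v4), v4 = true.
Now (!v4) is unsatisfied and unit — conflict.
Both values of v6 lead to a conflict.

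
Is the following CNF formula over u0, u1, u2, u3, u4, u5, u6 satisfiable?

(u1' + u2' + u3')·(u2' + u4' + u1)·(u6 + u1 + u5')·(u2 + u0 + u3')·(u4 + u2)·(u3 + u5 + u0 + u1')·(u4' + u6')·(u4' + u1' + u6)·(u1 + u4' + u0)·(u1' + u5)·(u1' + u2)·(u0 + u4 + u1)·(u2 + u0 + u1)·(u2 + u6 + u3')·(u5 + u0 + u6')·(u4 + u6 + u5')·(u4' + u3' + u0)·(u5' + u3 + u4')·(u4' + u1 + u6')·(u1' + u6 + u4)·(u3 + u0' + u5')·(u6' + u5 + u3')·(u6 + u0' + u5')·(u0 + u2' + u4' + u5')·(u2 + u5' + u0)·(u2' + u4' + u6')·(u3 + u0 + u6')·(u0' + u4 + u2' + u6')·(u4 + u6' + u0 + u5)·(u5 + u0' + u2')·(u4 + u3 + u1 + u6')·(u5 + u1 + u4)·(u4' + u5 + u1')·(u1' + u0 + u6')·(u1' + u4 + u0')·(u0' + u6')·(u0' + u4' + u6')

Yes

Try u4 = 1.
From the singleton clause (u6'), u6 = 0.
From the singleton clause (u1'), u1 = 0.
From the singleton clause (u2'), u2 = 0.
From the singleton clause (u5'), u5 = 0.
From the singleton clause (u0), u0 = 1.
From the singleton clause (u3'), u3 = 0.
This assignment satisfies each clause.
A satisfying assignment: u0: 1; u1: 0; u2: 0; u3: 0; u4: 1; u5: 0; u6: 0.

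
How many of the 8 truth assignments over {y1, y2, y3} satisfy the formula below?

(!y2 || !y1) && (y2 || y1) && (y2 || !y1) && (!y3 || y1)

1

There are 2^3 = 8 truth assignments over (y1, y2, y3).
Check each against the 4 clauses (columns in the order y1, y2, y3):
  F F F  ✗ fails (y2 || y1)
  F F T  ✗ fails (y2 || y1)
  F T F  ✓ satisfies all
  F T T  ✗ fails (!y3 || y1)
  T F F  ✗ fails (y2 || !y1)
  T F T  ✗ fails (y2 || !y1)
  T T F  ✗ fails (!y2 || !y1)
  T T T  ✗ fails (!y2 || !y1)
1 of the 8 rows is a model.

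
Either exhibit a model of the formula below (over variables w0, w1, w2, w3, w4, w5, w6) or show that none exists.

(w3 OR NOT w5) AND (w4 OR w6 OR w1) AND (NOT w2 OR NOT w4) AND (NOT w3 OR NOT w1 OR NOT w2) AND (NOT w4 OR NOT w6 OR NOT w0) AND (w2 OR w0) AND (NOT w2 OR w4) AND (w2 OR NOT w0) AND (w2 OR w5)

Suppose w3 = true.
Suppose w2 = false.
(w0) alone gives w0 = true.
That conflicts with the unit clause (NOT w0).
Backtrack on w2: now try w2 = true.
(NOT w4) alone gives w4 = false.
That conflicts with the unit clause (w4).
Neither w2 = true nor w2 = false works.
Backtrack on w3: now try w3 = false.
(NOT w5) alone gives w5 = false.
(w2) alone gives w2 = true.
(NOT w4) alone gives w4 = false.
That conflicts with the unit clause (w4).
Neither w3 = true nor w3 = false works.

UNSATISFIABLE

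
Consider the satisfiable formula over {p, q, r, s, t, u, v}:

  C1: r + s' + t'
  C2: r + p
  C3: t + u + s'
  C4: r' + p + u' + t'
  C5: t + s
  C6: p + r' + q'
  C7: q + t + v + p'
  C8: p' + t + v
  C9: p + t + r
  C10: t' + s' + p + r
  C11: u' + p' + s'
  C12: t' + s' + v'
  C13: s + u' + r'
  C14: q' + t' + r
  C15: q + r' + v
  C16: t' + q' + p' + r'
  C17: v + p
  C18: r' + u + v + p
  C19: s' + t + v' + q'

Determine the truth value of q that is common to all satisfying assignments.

False

Suppose q = 1.
Suppose r = 1.
(p) alone gives p = 1.
(t') alone gives t = 0.
(s) alone gives s = 1.
(u) alone gives u = 1.
But (u') is also a unit clause — contradiction.
Backtrack on r: now try r = 0.
(p) alone gives p = 1.
(t') alone gives t = 0.
(s) alone gives s = 1.
(u) alone gives u = 1.
But (u') is also a unit clause — contradiction.
Either choice for r ends in contradiction.
So every satisfying assignment has q = False.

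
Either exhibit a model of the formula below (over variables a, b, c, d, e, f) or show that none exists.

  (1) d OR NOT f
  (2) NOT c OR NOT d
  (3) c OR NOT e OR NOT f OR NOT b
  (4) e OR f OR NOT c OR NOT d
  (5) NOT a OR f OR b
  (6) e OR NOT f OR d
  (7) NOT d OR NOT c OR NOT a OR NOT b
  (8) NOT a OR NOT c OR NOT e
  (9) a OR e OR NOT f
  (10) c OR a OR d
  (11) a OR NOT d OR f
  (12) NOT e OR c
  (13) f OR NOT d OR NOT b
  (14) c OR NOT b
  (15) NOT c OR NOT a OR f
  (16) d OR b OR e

a=false,  b=true,  c=true,  d=false,  e=true,  f=false

Branch on d: set d = false.
(NOT f) alone gives f = false.
Branch on a: set a = false.
(c) alone gives c = true.
Branch on b: set b = true.
Every clause is now satisfied; e is unconstrained.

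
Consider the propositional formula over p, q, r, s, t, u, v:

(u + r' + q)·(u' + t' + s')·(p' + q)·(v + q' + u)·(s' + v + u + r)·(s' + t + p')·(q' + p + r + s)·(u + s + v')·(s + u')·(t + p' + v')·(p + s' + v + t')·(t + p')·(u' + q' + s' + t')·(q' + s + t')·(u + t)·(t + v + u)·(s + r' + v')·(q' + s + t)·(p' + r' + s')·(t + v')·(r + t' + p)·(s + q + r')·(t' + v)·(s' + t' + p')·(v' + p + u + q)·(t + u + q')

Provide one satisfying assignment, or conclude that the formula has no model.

p: 0, q: 1, r: 1, s: 1, t: 1, u: 0, v: 1

Try p = 0.
Try s = 1.
Try u = 0.
The clause (t) is unit, so t = 1.
The clause (v) is unit, so v = 1.
The clause (r) is unit, so r = 1.
The clause (q) is unit, so q = 1.
This assignment satisfies each clause.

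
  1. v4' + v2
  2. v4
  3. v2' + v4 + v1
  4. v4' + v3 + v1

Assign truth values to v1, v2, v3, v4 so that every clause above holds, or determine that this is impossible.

v1 ↦ 1,  v2 ↦ 1,  v3 ↦ 0,  v4 ↦ 1

From the singleton clause (v4), v4 = 1.
From the singleton clause (v2), v2 = 1.
Suppose v3 = 0.
From the singleton clause (v1), v1 = 1.
This assignment satisfies each clause.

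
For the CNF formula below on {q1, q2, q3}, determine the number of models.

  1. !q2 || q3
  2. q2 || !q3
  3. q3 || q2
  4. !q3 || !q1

1

There are 2^3 = 8 truth assignments over (q1, q2, q3).
Check each against the 4 clauses (columns in the order q1, q2, q3):
  F F F  ✗ fails (q3 || q2)
  F F T  ✗ fails (q2 || !q3)
  F T F  ✗ fails (!q2 || q3)
  F T T  ✓ satisfies all
  T F F  ✗ fails (q3 || q2)
  T F T  ✗ fails (q2 || !q3)
  T T F  ✗ fails (!q2 || q3)
  T T T  ✗ fails (!q3 || !q1)
1 of the 8 rows is a model.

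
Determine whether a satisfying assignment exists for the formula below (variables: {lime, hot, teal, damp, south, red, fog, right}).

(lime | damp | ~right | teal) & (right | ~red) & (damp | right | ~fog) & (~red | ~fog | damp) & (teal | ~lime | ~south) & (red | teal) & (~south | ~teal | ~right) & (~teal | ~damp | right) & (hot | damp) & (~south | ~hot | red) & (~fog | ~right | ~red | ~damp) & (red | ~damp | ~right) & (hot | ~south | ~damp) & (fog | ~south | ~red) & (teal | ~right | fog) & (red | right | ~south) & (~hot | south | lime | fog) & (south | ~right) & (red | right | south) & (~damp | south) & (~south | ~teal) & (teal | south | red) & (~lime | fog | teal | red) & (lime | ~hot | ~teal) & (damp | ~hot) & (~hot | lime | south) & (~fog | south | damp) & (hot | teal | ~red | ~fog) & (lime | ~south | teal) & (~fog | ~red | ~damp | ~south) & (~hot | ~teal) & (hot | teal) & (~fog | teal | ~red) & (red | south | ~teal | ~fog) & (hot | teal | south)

No

Suppose right = 1.
The clause (south) is unit, so south = 1.
The clause (~teal) is unit, so teal = 0.
The clause (~lime) is unit, so lime = 0.
Now (lime) is unsatisfied and unit — conflict.
That branch fails; take right = 0 instead.
The clause (~red) is unit, so red = 0.
The clause (teal) is unit, so teal = 1.
The clause (~damp) is unit, so damp = 0.
The clause (~fog) is unit, so fog = 0.
The clause (hot) is unit, so hot = 1.
Now (~hot) is unsatisfied and unit — conflict.
Neither right = 1 nor right = 0 works.
No assignment satisfies every clause.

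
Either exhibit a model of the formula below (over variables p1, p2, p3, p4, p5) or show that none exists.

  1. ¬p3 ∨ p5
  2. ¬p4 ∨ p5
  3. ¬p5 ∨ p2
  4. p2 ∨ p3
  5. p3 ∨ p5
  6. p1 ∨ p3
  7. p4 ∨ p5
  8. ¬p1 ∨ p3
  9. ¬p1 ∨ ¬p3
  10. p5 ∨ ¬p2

p1: False,  p2: True,  p3: True,  p4: True,  p5: True

Branch on p3: set p3 = True.
(p5) alone gives p5 = True.
(p2) alone gives p2 = True.
(¬p1) alone gives p1 = False.
Every clause is now satisfied; p4 is unconstrained.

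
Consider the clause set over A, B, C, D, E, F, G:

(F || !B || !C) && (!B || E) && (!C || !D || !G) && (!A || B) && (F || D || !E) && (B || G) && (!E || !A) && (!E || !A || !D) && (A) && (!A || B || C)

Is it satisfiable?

The clause (A) is unit, so A = true.
The clause (B) is unit, so B = true.
The clause (E) is unit, so E = true.
Now (!E) is unsatisfied and unit — conflict.
No assignment satisfies every clause.

Unsatisfiable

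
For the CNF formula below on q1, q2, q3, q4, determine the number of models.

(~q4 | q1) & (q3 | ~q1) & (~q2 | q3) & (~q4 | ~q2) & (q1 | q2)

There are 2^4 = 16 truth assignments over (q1, q2, q3, q4).
Check each against the 5 clauses (columns in the order q1, q2, q3, q4):
  F F F F  ✗ fails (q1 | q2)
  F F F T  ✗ fails (~q4 | q1)
  F F T F  ✗ fails (q1 | q2)
  F F T T  ✗ fails (~q4 | q1)
  F T F F  ✗ fails (~q2 | q3)
  F T F T  ✗ fails (~q4 | q1)
  F T T F  ✓ satisfies all
  F T T T  ✗ fails (~q4 | q1)
  T F F F  ✗ fails (q3 | ~q1)
  T F F T  ✗ fails (q3 | ~q1)
  T F T F  ✓ satisfies all
  T F T T  ✓ satisfies all
  T T F F  ✗ fails (q3 | ~q1)
  T T F T  ✗ fails (q3 | ~q1)
  T T T F  ✓ satisfies all
  T T T T  ✗ fails (~q4 | ~q2)
4 of the 16 rows are models.

4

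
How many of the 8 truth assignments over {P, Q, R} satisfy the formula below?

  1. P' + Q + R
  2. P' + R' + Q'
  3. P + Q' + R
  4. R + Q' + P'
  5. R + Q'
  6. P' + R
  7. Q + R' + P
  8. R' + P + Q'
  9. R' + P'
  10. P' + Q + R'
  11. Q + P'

There are 2^3 = 8 truth assignments over (P, Q, R).
Split on P. With P = 1, the clauses containing P are satisfied and P' drops from the rest; 0 of the 2^2 = 4 assignments to the other variables satisfy what remains.
With P = 0, by the same count on the reduced clause set, 1 assignment works.
Total: 0 + 1 = 1.

1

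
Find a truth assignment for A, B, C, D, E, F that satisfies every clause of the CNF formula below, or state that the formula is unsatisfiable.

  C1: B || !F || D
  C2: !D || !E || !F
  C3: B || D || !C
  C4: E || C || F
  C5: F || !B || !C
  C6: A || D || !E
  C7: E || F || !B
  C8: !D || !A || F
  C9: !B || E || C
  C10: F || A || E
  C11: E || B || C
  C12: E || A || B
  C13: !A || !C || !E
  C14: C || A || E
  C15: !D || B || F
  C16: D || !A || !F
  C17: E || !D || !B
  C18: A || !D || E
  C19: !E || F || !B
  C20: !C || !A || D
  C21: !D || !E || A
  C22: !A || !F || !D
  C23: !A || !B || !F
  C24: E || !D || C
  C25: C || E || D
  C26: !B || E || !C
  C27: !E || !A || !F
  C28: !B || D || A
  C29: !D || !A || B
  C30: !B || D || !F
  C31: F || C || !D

A: true; B: false; C: false; D: false; E: true; F: false

Try B = false.
Try F = false.
(!D) alone gives D = false.
(!C) alone gives C = false.
(E) alone gives E = true.
(A) alone gives A = true.
All clauses are satisfied.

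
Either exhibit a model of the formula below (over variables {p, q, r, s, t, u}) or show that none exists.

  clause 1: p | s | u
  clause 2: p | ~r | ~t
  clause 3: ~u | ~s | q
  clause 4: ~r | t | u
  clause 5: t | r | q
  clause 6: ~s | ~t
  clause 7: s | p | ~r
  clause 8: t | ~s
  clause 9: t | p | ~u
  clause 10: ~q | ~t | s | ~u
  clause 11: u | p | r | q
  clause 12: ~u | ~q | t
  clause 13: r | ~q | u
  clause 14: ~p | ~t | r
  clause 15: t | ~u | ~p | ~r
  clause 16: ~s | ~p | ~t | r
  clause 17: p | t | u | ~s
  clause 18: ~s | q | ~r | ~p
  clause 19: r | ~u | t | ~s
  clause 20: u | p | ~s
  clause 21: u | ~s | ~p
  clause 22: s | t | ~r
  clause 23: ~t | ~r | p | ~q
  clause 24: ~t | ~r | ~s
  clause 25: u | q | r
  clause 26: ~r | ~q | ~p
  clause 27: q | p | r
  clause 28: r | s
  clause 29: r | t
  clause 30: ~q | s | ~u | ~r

Try s = 0.
(r) alone gives r = 1.
(p) alone gives p = 1.
(t) alone gives t = 1.
(~q) alone gives q = 0.
No clause remains; u is free.

p=1,  q=0,  r=1,  s=0,  t=1,  u=1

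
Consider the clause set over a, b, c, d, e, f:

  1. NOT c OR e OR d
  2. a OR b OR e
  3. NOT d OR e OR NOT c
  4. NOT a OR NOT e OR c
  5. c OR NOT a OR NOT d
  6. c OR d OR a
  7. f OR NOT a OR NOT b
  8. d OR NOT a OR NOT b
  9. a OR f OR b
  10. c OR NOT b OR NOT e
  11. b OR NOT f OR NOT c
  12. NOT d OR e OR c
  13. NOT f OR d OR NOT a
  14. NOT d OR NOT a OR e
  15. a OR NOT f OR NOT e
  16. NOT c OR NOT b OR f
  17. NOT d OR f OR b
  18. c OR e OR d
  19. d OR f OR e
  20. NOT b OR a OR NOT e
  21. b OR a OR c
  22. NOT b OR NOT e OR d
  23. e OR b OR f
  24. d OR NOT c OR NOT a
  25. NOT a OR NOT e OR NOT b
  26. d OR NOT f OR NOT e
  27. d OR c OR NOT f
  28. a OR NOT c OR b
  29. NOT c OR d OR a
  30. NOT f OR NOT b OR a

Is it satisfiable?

Suppose c = false.
Suppose a = false.
(d) alone gives d = true.
(e) alone gives e = true.
(NOT b) alone gives b = false.
That conflicts with the unit clause (b).
Undo a and try a = true.
(NOT e) alone gives e = false.
(NOT d) alone gives d = false.
That conflicts with the unit clause (d).
Both values of a lead to a conflict.
Undo c and try c = true.
Suppose e = true.
Suppose b = true.
(f) alone gives f = true.
(a) alone gives a = true.
That conflicts with the unit clause (NOT a).
Undo b and try b = false.
(NOT f) alone gives f = false.
(a) alone gives a = true.
(NOT d) alone gives d = false.
That conflicts with the unit clause (d).
Both values of b lead to a conflict.
Undo e and try e = false.
(d) alone gives d = true.
That conflicts with the unit clause (NOT d).
Both values of e lead to a conflict.
Both values of c lead to a conflict.
No assignment satisfies every clause.

Unsatisfiable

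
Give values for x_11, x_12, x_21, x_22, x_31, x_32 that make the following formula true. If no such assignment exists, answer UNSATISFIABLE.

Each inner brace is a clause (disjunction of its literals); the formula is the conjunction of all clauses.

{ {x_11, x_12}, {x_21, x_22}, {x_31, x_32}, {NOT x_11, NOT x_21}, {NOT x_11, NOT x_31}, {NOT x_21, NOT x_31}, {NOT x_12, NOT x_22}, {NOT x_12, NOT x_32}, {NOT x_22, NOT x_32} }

Case x_11 = true:
Unit clause (NOT x_21) forces x_21 = false.
Unit clause (x_22) forces x_22 = true.
Unit clause (NOT x_31) forces x_31 = false.
Unit clause (x_32) forces x_32 = true.
Now (NOT x_32) is unsatisfied and unit — conflict.
That branch fails; take x_11 = false instead.
Unit clause (x_12) forces x_12 = true.
Unit clause (NOT x_22) forces x_22 = false.
Unit clause (x_21) forces x_21 = true.
Unit clause (NOT x_31) forces x_31 = false.
Unit clause (x_32) forces x_32 = true.
Now (NOT x_32) is unsatisfied and unit — conflict.
Neither x_11 = true nor x_11 = false works.

UNSATISFIABLE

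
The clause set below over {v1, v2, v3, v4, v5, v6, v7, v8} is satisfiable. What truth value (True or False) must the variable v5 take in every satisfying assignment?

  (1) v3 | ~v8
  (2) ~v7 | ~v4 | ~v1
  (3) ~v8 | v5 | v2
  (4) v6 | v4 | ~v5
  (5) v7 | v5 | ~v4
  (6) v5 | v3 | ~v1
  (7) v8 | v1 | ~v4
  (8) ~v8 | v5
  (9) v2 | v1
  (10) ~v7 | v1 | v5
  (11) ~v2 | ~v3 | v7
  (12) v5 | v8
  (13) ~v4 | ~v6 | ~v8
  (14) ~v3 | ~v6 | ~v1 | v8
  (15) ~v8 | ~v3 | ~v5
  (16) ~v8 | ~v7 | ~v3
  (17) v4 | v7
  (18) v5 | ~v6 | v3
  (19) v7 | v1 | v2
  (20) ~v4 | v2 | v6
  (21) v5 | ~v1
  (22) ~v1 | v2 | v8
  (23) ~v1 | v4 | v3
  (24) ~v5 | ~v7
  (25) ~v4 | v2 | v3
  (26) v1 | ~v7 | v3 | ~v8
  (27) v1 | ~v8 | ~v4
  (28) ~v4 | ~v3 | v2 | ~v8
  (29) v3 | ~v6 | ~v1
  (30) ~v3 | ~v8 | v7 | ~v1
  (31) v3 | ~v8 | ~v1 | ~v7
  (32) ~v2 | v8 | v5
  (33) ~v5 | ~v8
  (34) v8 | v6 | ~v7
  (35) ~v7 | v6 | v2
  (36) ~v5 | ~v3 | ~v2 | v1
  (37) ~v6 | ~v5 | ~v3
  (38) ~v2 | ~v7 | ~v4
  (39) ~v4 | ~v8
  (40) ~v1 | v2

True

Suppose v5 = 0.
The clause (~v8) is unit, so v8 = 0.
That conflicts with the unit clause (v8).
So every satisfying assignment has v5 = True.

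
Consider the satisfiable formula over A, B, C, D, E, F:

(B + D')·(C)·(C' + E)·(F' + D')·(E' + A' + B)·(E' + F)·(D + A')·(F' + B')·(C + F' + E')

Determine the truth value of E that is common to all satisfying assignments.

Suppose E = 0.
Unit clause (C) forces C = 1.
Now (C') is unsatisfied and unit — conflict.
So every satisfying assignment has E = True.

True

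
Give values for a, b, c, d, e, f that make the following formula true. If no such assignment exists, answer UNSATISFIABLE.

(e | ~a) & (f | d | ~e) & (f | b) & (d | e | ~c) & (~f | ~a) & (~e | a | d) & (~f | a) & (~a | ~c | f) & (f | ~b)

Suppose e = 1.
Suppose f = 1.
(~a) alone gives a = 0.
Now (a) is unsatisfied and unit — conflict.
That branch fails; take f = 0 instead.
(d) alone gives d = 1.
(b) alone gives b = 1.
Now (~b) is unsatisfied and unit — conflict.
Both values of f lead to a conflict.
That branch fails; take e = 0 instead.
(~a) alone gives a = 0.
(~f) alone gives f = 0.
(b) alone gives b = 1.
Now (~b) is unsatisfied and unit — conflict.
Both values of e lead to a conflict.

UNSATISFIABLE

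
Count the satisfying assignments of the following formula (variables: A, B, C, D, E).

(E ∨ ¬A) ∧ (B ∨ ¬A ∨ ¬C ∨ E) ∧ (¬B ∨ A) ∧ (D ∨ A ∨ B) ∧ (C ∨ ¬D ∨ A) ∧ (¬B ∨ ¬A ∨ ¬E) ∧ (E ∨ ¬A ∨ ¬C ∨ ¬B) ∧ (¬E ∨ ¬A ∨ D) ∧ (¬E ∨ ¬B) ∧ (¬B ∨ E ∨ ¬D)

4

There are 2^5 = 32 truth assignments over (A, B, C, D, E).
Split on D. With D = True, the clauses containing D are satisfied and ¬D drops from the rest; 4 of the 2^4 = 16 assignments to the other variables satisfy what remains.
With D = False, by the same count on the reduced clause set, 0 assignments work.
(One model: A=F, B=F, C=T, D=T, E=F.)
Total: 4 + 0 = 4.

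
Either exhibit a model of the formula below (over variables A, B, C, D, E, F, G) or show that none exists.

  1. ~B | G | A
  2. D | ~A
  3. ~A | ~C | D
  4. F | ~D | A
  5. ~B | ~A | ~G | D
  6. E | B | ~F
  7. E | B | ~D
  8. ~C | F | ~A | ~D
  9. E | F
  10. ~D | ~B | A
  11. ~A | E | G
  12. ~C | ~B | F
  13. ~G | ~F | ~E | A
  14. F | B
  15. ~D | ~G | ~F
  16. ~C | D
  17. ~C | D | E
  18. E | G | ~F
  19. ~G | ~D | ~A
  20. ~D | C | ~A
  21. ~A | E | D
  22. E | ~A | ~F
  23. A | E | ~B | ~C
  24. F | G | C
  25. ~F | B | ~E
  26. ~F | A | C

Case D = 0:
From the singleton clause (~A), A = 0.
From the singleton clause (~C), C = 0.
From the singleton clause (~F), F = 0.
From the singleton clause (E), E = 1.
From the singleton clause (B), B = 1.
From the singleton clause (G), G = 1.
All clauses are satisfied.

A=0,  B=1,  C=0,  D=0,  E=1,  F=0,  G=1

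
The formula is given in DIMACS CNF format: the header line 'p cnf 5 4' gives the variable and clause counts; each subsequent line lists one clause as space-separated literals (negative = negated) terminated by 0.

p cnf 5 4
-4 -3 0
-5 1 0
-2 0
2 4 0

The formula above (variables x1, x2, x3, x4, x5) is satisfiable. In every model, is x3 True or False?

Suppose x3 = True.
From the singleton clause (¬x4), x4 = False.
From the singleton clause (¬x2), x2 = False.
That conflicts with the unit clause (x2).
So every satisfying assignment has x3 = False.

False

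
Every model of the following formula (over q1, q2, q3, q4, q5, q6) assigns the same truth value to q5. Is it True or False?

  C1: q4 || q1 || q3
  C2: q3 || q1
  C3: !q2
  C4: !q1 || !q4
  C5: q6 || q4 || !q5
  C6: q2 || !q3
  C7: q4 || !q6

Suppose q5 = true.
From the singleton clause (!q2), q2 = false.
From the singleton clause (!q3), q3 = false.
From the singleton clause (q1), q1 = true.
From the singleton clause (!q4), q4 = false.
From the singleton clause (q6), q6 = true.
But (!q6) is also a unit clause — contradiction.
So every satisfying assignment has q5 = False.

False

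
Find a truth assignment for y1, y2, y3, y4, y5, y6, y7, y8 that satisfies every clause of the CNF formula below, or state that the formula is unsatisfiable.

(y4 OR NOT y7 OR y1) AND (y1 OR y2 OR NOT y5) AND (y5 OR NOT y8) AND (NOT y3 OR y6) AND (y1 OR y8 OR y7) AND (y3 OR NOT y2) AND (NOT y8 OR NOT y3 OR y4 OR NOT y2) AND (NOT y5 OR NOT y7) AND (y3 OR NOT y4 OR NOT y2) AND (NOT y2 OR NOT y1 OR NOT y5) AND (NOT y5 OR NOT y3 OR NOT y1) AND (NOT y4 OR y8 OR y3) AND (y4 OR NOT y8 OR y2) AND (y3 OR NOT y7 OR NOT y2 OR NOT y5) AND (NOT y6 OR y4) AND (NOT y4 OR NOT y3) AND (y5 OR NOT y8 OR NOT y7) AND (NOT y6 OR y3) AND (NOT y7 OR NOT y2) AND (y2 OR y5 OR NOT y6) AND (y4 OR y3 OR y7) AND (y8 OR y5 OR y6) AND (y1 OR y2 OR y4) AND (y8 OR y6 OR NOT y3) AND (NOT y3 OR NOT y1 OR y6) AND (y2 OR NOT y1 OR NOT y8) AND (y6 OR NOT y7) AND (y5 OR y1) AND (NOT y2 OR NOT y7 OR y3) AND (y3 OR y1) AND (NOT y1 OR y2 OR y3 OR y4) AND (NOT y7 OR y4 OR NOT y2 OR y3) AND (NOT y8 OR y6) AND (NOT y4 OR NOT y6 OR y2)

Try y5 = true.
(NOT y7) alone gives y7 = false.
Try y1 = true.
(NOT y2) alone gives y2 = false.
(NOT y3) alone gives y3 = false.
(NOT y6) alone gives y6 = false.
(y4) alone gives y4 = true.
(y8) alone gives y8 = true.
That conflicts with the unit clause (NOT y8).
That branch fails; take y1 = false instead.
(y2) alone gives y2 = true.
(y8) alone gives y8 = true.
(y3) alone gives y3 = true.
(y6) alone gives y6 = true.
(y4) alone gives y4 = true.
That conflicts with the unit clause (NOT y4).
Both values of y1 lead to a conflict.
That branch fails; take y5 = false instead.
(NOT y8) alone gives y8 = false.
(y6) alone gives y6 = true.
(y4) alone gives y4 = true.
(y3) alone gives y3 = true.
That conflicts with the unit clause (NOT y3).
Both values of y5 lead to a conflict.

UNSATISFIABLE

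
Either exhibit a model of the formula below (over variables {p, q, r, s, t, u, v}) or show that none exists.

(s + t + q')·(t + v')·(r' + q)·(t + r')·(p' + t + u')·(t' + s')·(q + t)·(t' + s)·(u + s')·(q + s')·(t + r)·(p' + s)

Try t = 1.
The clause (s') is unit, so s = 0.
Now (s) is unsatisfied and unit — conflict.
So t must be the other value — set t = 0.
The clause (v') is unit, so v = 0.
The clause (r') is unit, so r = 0.
Now (r) is unsatisfied and unit — conflict.
Either choice for t ends in contradiction.

UNSATISFIABLE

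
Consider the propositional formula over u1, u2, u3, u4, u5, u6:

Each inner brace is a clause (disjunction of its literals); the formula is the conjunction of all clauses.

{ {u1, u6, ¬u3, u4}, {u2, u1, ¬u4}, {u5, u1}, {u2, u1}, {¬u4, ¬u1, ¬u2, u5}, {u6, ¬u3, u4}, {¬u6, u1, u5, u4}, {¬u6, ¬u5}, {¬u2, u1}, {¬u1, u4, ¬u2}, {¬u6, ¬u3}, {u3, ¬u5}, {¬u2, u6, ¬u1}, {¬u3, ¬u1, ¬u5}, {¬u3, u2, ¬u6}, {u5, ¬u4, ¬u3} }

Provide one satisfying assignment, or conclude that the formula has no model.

u1: True, u2: False, u3: False, u4: True, u5: False, u6: True

Branch on u5: set u5 = False.
Unit clause (u1) forces u1 = True.
Branch on u4: set u4 = True.
Unit clause (¬u2) forces u2 = False.
Unit clause (¬u3) forces u3 = False.
All clauses hold; u6 can take either value.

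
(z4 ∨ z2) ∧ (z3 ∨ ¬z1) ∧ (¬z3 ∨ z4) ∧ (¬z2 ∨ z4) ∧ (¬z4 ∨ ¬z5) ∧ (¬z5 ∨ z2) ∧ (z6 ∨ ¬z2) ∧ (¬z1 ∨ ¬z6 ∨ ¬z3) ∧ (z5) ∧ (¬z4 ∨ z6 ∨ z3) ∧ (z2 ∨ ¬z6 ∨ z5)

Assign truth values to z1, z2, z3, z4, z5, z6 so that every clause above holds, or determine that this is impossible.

From the singleton clause (z5), z5 = True.
From the singleton clause (¬z4), z4 = False.
From the singleton clause (z2), z2 = True.
But (¬z2) is also a unit clause — contradiction.

UNSATISFIABLE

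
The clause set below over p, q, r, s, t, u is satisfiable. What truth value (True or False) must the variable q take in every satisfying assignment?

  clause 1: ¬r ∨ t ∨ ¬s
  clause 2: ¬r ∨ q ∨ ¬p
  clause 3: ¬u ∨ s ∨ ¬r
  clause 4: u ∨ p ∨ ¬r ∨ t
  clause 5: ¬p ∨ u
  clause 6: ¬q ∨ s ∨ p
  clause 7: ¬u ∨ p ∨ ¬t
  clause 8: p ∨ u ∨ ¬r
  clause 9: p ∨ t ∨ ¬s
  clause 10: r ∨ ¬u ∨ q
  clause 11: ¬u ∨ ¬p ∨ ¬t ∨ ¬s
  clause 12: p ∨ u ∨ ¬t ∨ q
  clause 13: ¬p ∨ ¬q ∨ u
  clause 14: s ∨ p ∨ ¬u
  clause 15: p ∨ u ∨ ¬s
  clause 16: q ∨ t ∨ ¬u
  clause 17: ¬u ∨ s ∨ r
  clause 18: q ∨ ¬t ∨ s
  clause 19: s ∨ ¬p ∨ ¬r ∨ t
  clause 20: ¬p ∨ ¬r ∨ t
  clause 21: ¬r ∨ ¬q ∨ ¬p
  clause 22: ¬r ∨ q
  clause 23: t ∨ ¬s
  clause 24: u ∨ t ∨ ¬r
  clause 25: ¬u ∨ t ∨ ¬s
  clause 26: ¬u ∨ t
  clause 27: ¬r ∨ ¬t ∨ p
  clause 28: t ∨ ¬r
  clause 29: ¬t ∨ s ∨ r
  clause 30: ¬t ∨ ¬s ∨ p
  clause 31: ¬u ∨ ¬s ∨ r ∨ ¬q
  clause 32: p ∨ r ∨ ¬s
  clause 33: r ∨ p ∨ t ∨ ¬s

False

Suppose q = True.
Suppose p = False.
From the singleton clause (s), s = True.
From the singleton clause (t), t = True.
That conflicts with the unit clause (¬t).
Undo p and try p = True.
From the singleton clause (u), u = True.
From the singleton clause (¬r), r = False.
From the singleton clause (s), s = True.
That conflicts with the unit clause (¬s).
Neither p = True nor p = False works.
So every satisfying assignment has q = False.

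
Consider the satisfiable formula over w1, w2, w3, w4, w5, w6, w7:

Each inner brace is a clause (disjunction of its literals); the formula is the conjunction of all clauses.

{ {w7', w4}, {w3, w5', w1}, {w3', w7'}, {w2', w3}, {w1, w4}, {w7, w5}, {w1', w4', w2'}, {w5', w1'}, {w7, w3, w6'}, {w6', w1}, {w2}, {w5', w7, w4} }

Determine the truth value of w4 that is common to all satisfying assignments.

True

Suppose w4 = 0.
Unit clause (w7') forces w7 = 0.
Unit clause (w1) forces w1 = 1.
Unit clause (w5) forces w5 = 1.
Now (w5') is unsatisfied and unit — conflict.
So every satisfying assignment has w4 = True.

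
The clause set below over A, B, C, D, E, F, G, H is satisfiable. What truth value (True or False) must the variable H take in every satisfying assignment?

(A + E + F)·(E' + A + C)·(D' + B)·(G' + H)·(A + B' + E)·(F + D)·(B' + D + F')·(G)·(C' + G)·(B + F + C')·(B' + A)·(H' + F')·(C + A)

True

Suppose H = 0.
(G') alone gives G = 0.
Now (G) is unsatisfied and unit — conflict.
So every satisfying assignment has H = True.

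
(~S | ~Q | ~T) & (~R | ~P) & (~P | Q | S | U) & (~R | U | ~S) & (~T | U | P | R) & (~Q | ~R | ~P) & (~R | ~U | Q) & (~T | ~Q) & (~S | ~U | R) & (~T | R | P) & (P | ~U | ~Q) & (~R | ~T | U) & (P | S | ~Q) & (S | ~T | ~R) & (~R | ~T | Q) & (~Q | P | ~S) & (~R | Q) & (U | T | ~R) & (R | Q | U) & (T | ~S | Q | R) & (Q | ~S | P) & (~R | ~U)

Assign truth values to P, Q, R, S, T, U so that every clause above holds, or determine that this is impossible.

Suppose R = 0.
Suppose T = 0.
Suppose S = 0.
Suppose P = 0.
Unit clause (~Q) forces Q = 0.
Unit clause (U) forces U = 1.
All clauses are satisfied.

P=0, Q=0, R=0, S=0, T=0, U=1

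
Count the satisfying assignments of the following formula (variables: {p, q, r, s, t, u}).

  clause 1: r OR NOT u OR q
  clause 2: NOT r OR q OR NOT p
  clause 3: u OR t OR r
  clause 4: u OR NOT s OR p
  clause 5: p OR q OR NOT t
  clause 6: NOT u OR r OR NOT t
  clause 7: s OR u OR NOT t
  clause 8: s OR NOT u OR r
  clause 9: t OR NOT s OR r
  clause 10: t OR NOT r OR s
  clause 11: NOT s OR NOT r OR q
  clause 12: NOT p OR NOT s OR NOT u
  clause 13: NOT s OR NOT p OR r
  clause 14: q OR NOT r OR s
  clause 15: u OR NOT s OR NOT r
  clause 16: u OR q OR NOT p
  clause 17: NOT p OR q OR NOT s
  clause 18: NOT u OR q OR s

4

There are 2^6 = 64 truth assignments over (p, q, r, s, t, u).
Split on p. With p = true, the clauses containing p are satisfied and NOT p drops from the rest; 1 of the 2^5 = 32 assignments to the other variables satisfy what remains.
With p = false, by the same count on the reduced clause set, 3 assignments work.
(One model: p=F, q=T, r=T, s=F, t=T, u=T.)
Total: 1 + 3 = 4.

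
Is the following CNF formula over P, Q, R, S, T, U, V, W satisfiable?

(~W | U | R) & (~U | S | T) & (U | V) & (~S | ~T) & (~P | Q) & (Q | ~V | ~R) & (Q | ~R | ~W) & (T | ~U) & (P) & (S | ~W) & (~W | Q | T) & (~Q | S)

Yes, satisfiable

(P) alone gives P = 1.
(Q) alone gives Q = 1.
(S) alone gives S = 1.
(~T) alone gives T = 0.
(~U) alone gives U = 0.
(V) alone gives V = 1.
Suppose W = 1.
(R) alone gives R = 1.
All clauses are satisfied.
A satisfying assignment: P ↦ 1,  Q ↦ 1,  R ↦ 1,  S ↦ 1,  T ↦ 0,  U ↦ 0,  V ↦ 1,  W ↦ 1.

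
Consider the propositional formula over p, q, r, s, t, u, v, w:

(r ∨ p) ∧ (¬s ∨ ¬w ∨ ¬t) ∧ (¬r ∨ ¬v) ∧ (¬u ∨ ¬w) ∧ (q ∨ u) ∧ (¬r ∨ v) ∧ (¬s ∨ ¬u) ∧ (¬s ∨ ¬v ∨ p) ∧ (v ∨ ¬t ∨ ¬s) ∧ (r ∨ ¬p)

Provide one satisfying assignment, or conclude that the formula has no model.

UNSATISFIABLE

Branch on r: set r = True.
(¬v) alone gives v = False.
But (v) is also a unit clause — contradiction.
Undo r and try r = False.
(p) alone gives p = True.
But (¬p) is also a unit clause — contradiction.
Neither r = True nor r = False works.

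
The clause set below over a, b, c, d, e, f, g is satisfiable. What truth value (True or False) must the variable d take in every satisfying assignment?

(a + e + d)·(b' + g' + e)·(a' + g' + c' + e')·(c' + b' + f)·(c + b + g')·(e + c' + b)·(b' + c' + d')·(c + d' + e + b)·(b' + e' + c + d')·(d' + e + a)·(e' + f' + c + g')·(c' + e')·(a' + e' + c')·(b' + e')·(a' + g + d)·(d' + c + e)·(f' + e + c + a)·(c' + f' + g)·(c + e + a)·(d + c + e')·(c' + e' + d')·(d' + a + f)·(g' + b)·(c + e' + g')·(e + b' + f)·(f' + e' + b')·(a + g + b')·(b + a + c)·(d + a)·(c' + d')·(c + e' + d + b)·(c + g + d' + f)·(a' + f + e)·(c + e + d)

True

Suppose d = 0.
(a) alone gives a = 1.
(g) alone gives g = 1.
(b) alone gives b = 1.
(e) alone gives e = 1.
That conflicts with the unit clause (e').
So every satisfying assignment has d = True.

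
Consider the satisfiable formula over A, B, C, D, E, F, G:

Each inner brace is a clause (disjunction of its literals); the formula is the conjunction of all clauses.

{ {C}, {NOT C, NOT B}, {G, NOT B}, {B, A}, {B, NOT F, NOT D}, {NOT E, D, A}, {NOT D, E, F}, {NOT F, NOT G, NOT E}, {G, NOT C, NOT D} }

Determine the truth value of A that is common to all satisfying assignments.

Suppose A = false.
From the singleton clause (C), C = true.
From the singleton clause (NOT B), B = false.
But (B) is also a unit clause — contradiction.
So every satisfying assignment has A = True.

True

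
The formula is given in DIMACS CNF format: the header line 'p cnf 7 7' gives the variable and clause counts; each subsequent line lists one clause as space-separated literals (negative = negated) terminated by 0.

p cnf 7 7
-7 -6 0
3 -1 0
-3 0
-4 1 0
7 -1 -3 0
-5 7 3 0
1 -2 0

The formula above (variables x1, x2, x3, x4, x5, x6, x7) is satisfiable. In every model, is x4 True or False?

False

Suppose x4 = True.
(¬x3) alone gives x3 = False.
(¬x1) alone gives x1 = False.
That conflicts with the unit clause (x1).
So every satisfying assignment has x4 = False.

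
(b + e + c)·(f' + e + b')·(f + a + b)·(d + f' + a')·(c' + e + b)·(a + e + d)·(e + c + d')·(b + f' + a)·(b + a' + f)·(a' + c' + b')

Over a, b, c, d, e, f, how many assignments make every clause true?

15

There are 2^6 = 64 truth assignments over (a, b, c, d, e, f).
Split on f. With f = 1, the clauses containing f are satisfied and f' drops from the rest; 7 of the 2^5 = 32 assignments to the other variables satisfy what remains.
With f = 0, by the same count on the reduced clause set, 8 assignments work.
(One model: a=F, b=T, c=F, d=F, e=T, f=F.)
Total: 7 + 8 = 15.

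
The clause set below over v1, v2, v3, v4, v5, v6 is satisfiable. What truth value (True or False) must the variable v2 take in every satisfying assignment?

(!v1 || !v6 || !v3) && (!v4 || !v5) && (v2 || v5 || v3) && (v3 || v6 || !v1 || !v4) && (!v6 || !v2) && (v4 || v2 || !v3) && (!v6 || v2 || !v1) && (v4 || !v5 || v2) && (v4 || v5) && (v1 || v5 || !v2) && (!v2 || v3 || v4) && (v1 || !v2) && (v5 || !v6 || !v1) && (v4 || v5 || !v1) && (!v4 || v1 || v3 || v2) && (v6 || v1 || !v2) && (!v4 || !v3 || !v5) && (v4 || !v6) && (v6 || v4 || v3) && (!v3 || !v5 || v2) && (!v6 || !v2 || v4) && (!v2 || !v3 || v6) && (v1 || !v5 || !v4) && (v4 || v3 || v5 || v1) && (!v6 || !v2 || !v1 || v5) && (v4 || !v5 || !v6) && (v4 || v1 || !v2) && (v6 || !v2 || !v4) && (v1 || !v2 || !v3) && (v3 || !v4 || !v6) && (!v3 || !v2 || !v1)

Suppose v2 = true.
From the singleton clause (!v6), v6 = false.
From the singleton clause (v1), v1 = true.
From the singleton clause (!v3), v3 = false.
From the singleton clause (!v4), v4 = false.
That conflicts with the unit clause (v4).
So every satisfying assignment has v2 = False.

False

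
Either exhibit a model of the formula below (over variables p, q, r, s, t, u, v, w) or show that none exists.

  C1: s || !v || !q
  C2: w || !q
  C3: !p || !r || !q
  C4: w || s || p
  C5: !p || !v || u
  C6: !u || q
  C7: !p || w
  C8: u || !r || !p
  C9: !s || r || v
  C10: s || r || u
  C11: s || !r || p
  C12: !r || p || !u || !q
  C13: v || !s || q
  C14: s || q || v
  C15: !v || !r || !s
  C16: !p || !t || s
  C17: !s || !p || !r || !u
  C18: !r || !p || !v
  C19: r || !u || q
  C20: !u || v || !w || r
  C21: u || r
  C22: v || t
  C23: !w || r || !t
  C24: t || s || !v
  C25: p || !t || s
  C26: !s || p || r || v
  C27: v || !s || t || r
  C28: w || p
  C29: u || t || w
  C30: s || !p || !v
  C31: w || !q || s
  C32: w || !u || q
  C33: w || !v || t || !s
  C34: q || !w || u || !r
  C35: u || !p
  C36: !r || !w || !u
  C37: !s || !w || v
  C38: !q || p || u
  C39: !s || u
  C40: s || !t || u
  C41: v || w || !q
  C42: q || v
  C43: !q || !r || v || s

p ↦ true, q ↦ true, r ↦ false, s ↦ true, t ↦ false, u ↦ true, v ↦ true, w ↦ true

Try w = true.
Try u = true.
Unit clause (q) forces q = true.
Unit clause (!r) forces r = false.
Unit clause (v) forces v = true.
Unit clause (s) forces s = true.
Unit clause (!t) forces t = false.
No clause remains; p is free.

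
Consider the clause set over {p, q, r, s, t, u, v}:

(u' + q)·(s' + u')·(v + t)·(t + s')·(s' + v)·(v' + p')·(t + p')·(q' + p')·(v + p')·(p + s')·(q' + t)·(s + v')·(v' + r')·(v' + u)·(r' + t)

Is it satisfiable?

Yes, satisfiable

Suppose u = 0.
The clause (v') is unit, so v = 0.
The clause (t) is unit, so t = 1.
The clause (s') is unit, so s = 0.
The clause (p') is unit, so p = 0.
Every clause is now satisfied; q, r are unconstrained.
A satisfying assignment: p: 0, q: 1, r: 1, s: 0, t: 1, u: 0, v: 0.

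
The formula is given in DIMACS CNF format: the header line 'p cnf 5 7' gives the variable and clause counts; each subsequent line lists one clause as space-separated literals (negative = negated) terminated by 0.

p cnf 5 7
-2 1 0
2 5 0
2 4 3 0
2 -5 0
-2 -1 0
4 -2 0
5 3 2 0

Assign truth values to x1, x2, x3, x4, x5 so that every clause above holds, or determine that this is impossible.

Branch on x2: set x2 = False.
From the singleton clause (x5), x5 = True.
But (¬x5) is also a unit clause — contradiction.
Undo x2 and try x2 = True.
From the singleton clause (x1), x1 = True.
But (¬x1) is also a unit clause — contradiction.
Both values of x2 lead to a conflict.

UNSATISFIABLE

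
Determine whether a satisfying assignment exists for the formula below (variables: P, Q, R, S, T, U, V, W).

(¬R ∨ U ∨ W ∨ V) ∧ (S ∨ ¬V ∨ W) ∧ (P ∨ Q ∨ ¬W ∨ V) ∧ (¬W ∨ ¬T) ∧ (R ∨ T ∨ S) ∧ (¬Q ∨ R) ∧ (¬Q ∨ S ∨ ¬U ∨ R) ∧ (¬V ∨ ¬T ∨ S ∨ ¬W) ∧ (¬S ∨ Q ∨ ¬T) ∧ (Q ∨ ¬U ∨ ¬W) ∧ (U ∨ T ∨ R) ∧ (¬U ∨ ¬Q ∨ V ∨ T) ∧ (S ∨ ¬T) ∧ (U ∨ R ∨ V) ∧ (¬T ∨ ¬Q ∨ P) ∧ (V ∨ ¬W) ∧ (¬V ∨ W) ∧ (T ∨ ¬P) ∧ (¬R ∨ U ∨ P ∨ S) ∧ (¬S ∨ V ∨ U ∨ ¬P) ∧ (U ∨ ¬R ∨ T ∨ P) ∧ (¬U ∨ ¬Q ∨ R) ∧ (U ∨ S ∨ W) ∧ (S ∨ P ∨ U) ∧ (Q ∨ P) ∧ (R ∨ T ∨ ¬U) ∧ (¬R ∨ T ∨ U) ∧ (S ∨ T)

Yes

Try W = False.
From the singleton clause (¬V), V = False.
Try R = True.
From the singleton clause (U), U = True.
Try Q = True.
From the singleton clause (T), T = True.
From the singleton clause (S), S = True.
From the singleton clause (P), P = True.
This assignment satisfies each clause.
A satisfying assignment: P: True,  Q: True,  R: True,  S: True,  T: True,  U: True,  V: False,  W: False.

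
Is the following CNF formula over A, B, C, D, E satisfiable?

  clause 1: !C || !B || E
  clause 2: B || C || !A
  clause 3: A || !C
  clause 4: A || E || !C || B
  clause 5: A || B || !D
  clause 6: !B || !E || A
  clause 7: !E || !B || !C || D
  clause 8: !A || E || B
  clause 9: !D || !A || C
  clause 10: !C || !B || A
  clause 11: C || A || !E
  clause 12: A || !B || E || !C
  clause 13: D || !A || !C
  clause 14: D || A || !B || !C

Try A = true.
Try B = true.
Try C = false.
The clause (!D) is unit, so D = false.
No clause remains; E is free.
A satisfying assignment: A ↦ true,  B ↦ true,  C ↦ false,  D ↦ false,  E ↦ false.

Yes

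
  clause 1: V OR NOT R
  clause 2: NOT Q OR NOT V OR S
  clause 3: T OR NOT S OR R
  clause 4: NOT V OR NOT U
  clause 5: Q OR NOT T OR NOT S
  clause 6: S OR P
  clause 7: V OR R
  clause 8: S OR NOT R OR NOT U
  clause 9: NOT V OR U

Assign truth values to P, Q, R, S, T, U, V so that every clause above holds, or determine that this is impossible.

Suppose V = true.
Unit clause (NOT U) forces U = false.
But (U) is also a unit clause — contradiction.
That branch fails; take V = false instead.
Unit clause (NOT R) forces R = false.
But (R) is also a unit clause — contradiction.
Both values of V lead to a conflict.

UNSATISFIABLE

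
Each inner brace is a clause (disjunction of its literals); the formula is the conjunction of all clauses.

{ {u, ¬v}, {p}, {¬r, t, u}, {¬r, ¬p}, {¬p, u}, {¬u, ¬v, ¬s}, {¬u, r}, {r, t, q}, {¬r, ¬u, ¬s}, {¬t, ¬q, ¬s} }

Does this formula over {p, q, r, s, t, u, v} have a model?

The clause (p) is unit, so p = True.
The clause (¬r) is unit, so r = False.
The clause (u) is unit, so u = True.
That conflicts with the unit clause (¬u).
No assignment satisfies every clause.

No, unsatisfiable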